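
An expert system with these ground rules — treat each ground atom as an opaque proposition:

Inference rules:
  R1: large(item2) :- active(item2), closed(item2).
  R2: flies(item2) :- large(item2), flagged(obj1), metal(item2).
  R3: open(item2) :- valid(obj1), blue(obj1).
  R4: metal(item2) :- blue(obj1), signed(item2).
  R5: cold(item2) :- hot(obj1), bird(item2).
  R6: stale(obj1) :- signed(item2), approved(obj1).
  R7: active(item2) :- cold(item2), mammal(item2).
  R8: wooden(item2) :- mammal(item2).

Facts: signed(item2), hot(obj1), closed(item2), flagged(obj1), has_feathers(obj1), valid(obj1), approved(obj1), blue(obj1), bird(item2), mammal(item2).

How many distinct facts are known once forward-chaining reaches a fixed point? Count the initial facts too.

18

Round 1: R3 [open(item2) :- valid(obj1), blue(obj1).]; R4 [metal(item2) :- blue(obj1), signed(item2).]; R5 [cold(item2) :- hot(obj1), bird(item2).]; R6 [stale(obj1) :- signed(item2), approved(obj1).]; R8 [wooden(item2) :- mammal(item2).]. New: open(item2), metal(item2), cold(item2), stale(obj1), wooden(item2).
Round 2: R7 [active(item2) :- cold(item2), mammal(item2).]. New: active(item2).
Round 3: R1 [large(item2) :- active(item2), closed(item2).]. New: large(item2).
Round 4: R2 [flies(item2) :- large(item2), flagged(obj1), metal(item2).]. New: flies(item2).
Closure: {active(item2), approved(obj1), bird(item2), blue(obj1), closed(item2), cold(item2), flagged(obj1), flies(item2), has_feathers(obj1), hot(obj1), large(item2), mammal(item2), metal(item2), open(item2), signed(item2), stale(obj1), valid(obj1), wooden(item2)} — 18 facts.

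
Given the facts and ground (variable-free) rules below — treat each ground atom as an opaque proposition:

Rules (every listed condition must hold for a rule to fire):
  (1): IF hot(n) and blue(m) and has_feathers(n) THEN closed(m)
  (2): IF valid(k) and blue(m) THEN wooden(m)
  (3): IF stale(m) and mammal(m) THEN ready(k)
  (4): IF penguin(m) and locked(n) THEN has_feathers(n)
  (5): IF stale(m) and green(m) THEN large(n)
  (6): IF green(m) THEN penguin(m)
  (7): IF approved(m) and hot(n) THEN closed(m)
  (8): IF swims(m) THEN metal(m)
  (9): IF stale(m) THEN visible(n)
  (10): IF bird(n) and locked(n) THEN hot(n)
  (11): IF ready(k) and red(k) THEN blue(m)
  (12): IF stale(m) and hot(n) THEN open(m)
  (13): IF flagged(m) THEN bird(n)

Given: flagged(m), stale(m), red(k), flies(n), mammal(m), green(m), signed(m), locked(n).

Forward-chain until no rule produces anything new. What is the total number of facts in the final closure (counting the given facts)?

18

Round 1: (3) [IF stale(m) and mammal(m) THEN ready(k)]; (5) [IF stale(m) and green(m) THEN large(n)]; (6) [IF green(m) THEN penguin(m)]; (9) [IF stale(m) THEN visible(n)]; (13) [IF flagged(m) THEN bird(n)]. New: ready(k), large(n), penguin(m), visible(n), bird(n).
Round 2: (4) [IF penguin(m) and locked(n) THEN has_feathers(n)]; (10) [IF bird(n) and locked(n) THEN hot(n)]; (11) [IF ready(k) and red(k) THEN blue(m)]. New: has_feathers(n), hot(n), blue(m).
Round 3: (1) [IF hot(n) and blue(m) and has_feathers(n) THEN closed(m)]; (12) [IF stale(m) and hot(n) THEN open(m)]. New: closed(m), open(m).
Closure: {bird(n), blue(m), closed(m), flagged(m), flies(n), green(m), has_feathers(n), hot(n), large(n), locked(n), mammal(m), open(m), penguin(m), ready(k), red(k), signed(m), stale(m), visible(n)} — 18 facts.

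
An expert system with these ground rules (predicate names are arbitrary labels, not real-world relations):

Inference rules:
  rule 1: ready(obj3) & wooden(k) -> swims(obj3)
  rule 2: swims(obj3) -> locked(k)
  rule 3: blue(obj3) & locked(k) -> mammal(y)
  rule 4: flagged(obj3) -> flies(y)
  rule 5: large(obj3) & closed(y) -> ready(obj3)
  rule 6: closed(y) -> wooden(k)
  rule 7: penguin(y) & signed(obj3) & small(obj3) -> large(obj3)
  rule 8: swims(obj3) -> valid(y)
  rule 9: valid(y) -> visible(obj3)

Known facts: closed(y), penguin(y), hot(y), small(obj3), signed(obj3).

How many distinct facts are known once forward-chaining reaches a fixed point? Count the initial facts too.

12

Round 1: rule 6 [closed(y) -> wooden(k)]; rule 7 [penguin(y) & signed(obj3) & small(obj3) -> large(obj3)]. New: wooden(k), large(obj3).
Round 2: rule 5 [large(obj3) & closed(y) -> ready(obj3)]. New: ready(obj3).
Round 3: rule 1 [ready(obj3) & wooden(k) -> swims(obj3)]. New: swims(obj3).
Round 4: rule 2 [swims(obj3) -> locked(k)]; rule 8 [swims(obj3) -> valid(y)]. New: locked(k), valid(y).
Round 5: rule 9 [valid(y) -> visible(obj3)]. New: visible(obj3).
Closure: {closed(y), hot(y), large(obj3), locked(k), penguin(y), ready(obj3), signed(obj3), small(obj3), swims(obj3), valid(y), visible(obj3), wooden(k)} — 12 facts.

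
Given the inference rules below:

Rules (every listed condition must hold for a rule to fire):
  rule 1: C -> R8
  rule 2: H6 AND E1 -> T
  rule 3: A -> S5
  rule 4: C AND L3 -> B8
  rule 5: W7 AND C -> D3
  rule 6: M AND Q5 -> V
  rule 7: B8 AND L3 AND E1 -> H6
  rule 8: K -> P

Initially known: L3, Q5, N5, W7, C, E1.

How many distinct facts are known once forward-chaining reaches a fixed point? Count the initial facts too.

Round 1: rule 1 [C -> R8]; rule 4 [C AND L3 -> B8]; rule 5 [W7 AND C -> D3]. Adds R8, B8, D3.
Round 2: rule 7 [B8 AND L3 AND E1 -> H6]. Adds H6.
Round 3: rule 2 [H6 AND E1 -> T]. Adds T.
Closure: {B8, C, D3, E1, H6, L3, N5, Q5, R8, T, W7} — 11 facts.

11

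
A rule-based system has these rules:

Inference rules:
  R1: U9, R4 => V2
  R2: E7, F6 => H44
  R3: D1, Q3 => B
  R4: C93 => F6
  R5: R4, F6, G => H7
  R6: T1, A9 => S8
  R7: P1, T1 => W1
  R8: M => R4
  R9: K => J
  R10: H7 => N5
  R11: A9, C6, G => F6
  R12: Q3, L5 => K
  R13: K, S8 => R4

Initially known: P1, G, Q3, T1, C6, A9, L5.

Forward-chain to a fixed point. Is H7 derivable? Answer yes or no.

yes

Round 1 fires R6, R7, R11, R12, giving S8, W1, F6, K.
Round 2 fires R9, R13, giving J, R4.
Round 3 fires R5, giving H7.
Round 4 fires R10, giving N5.
H7 appears in round 3, so it is derivable.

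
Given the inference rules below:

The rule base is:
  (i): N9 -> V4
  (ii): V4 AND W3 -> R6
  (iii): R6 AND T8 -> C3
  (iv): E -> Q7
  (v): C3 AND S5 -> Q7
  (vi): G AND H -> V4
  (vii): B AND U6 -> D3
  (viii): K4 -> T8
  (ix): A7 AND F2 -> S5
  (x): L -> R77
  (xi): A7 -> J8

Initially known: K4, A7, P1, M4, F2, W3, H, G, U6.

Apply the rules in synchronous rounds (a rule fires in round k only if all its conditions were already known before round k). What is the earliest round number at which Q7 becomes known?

Round 1: (vi) [G AND H -> V4]; (viii) [K4 -> T8]; (ix) [A7 AND F2 -> S5]; (xi) [A7 -> J8]. Adds V4, T8, S5, J8.
Round 2: (ii) [V4 AND W3 -> R6]. Adds R6.
Round 3: (iii) [R6 AND T8 -> C3]. Adds C3.
Round 4: (v) [C3 AND S5 -> Q7]. Adds Q7.
Q7 first appears in round 4.

4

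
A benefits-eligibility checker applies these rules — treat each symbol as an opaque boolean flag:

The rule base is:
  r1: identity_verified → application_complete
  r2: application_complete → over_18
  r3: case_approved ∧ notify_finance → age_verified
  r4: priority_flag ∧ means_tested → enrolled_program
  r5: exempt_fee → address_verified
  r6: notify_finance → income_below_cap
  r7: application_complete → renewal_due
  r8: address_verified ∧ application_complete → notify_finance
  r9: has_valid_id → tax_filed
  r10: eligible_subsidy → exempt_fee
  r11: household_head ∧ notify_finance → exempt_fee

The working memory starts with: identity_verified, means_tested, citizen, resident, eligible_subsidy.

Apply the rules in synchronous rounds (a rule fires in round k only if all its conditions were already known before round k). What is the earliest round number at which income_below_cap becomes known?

4

Round 1 — r1, r10, derive application_complete, exempt_fee.
Round 2 — r2, r5, r7, derive over_18, address_verified, renewal_due.
Round 3 — r8, derive notify_finance.
Round 4 — r6, derive income_below_cap.
income_below_cap first appears in round 4.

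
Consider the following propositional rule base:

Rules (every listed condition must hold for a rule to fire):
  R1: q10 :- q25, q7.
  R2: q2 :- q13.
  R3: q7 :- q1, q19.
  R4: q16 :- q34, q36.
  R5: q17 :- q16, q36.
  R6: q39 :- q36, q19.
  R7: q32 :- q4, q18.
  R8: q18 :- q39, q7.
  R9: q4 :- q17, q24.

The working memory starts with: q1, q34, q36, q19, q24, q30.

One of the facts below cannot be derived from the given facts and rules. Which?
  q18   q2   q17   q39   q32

Round 1 fires R3, R4, R6, giving q7, q16, q39.
Round 2 fires R5, R8, giving q17, q18.
Round 3 fires R9, giving q4.
Round 4 fires R7, giving q32.
Derived: q17 (round 2), q32 (round 4), q39 (round 1), q18 (round 2). q2 never appears in any round.

q2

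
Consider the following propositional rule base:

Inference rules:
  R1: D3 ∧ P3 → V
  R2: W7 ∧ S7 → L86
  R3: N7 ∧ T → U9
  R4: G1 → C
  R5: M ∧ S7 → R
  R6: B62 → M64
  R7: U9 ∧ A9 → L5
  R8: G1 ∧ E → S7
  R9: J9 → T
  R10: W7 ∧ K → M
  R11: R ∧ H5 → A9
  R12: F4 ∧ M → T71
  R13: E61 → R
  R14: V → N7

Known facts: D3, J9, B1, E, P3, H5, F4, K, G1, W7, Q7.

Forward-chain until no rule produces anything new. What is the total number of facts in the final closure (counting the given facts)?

23

[1] R1 [D3 ∧ P3 → V]; R4 [G1 → C]; R8 [G1 ∧ E → S7]; R9 [J9 → T]; R10 [W7 ∧ K → M]. ⇒ new: V, C, S7, T, M.
[2] R2 [W7 ∧ S7 → L86]; R5 [M ∧ S7 → R]; R12 [F4 ∧ M → T71]; R14 [V → N7]. ⇒ new: L86, R, T71, N7.
[3] R3 [N7 ∧ T → U9]; R11 [R ∧ H5 → A9]. ⇒ new: U9, A9.
[4] R7 [U9 ∧ A9 → L5]. ⇒ new: L5.
Closure: {A9, B1, C, D3, E, F4, G1, H5, J9, K, L5, L86, M, N7, P3, Q7, R, S7, T, T71, U9, V, W7} — 23 facts.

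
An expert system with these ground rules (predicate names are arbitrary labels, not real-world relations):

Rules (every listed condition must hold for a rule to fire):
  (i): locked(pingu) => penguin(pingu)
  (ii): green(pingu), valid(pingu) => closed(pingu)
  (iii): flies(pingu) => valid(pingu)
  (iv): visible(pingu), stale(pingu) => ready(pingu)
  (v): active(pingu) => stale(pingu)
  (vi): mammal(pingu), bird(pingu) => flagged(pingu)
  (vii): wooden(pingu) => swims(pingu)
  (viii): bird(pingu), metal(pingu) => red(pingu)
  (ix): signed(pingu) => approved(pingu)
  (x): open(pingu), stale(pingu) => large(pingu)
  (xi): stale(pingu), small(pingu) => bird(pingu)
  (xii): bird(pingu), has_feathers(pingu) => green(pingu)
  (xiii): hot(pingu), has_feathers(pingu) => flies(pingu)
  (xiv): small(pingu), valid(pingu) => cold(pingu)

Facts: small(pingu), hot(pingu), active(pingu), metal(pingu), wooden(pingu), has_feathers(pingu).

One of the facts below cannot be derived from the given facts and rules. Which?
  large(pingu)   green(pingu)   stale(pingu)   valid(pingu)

Round 1: (v) [active(pingu) => stale(pingu)]; (vii) [wooden(pingu) => swims(pingu)]; (xiii) [hot(pingu), has_feathers(pingu) => flies(pingu)]. Adds stale(pingu), swims(pingu), flies(pingu).
Round 2: (iii) [flies(pingu) => valid(pingu)]; (xi) [stale(pingu), small(pingu) => bird(pingu)]. Adds valid(pingu), bird(pingu).
Round 3: (viii) [bird(pingu), metal(pingu) => red(pingu)]; (xii) [bird(pingu), has_feathers(pingu) => green(pingu)]; (xiv) [small(pingu), valid(pingu) => cold(pingu)]. Adds red(pingu), green(pingu), cold(pingu).
Round 4: (ii) [green(pingu), valid(pingu) => closed(pingu)]. Adds closed(pingu).
Derived: green(pingu) (round 3), stale(pingu) (round 1), valid(pingu) (round 2). large(pingu) never appears in any round.

large(pingu)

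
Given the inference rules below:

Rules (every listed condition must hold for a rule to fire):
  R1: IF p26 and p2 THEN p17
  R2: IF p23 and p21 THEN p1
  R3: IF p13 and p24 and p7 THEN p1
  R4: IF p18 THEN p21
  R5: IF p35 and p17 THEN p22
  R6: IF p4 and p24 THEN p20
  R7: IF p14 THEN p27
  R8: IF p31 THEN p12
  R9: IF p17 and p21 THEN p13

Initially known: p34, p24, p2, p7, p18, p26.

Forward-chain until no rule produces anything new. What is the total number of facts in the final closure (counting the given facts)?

Round 1: R1 [IF p26 and p2 THEN p17]; R4 [IF p18 THEN p21]. Adds p17, p21.
Round 2: R9 [IF p17 and p21 THEN p13]. Adds p13.
Round 3: R3 [IF p13 and p24 and p7 THEN p1]. Adds p1.
Closure: {p1, p13, p17, p18, p2, p21, p24, p26, p34, p7} — 10 facts.

10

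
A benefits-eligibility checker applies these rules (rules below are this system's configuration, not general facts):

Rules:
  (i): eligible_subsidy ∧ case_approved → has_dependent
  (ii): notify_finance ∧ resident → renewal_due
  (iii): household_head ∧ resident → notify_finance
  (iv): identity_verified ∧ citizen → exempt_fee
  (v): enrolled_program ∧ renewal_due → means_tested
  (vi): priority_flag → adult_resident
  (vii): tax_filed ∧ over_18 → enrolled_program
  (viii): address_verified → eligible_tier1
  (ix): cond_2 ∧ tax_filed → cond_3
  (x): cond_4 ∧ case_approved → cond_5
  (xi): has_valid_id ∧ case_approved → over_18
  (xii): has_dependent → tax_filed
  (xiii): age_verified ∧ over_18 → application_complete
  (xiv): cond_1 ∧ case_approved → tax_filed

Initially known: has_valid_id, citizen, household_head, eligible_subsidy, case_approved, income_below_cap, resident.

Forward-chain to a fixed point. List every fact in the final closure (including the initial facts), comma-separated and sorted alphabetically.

case_approved, citizen, eligible_subsidy, enrolled_program, has_dependent, has_valid_id, household_head, income_below_cap, means_tested, notify_finance, over_18, renewal_due, resident, tax_filed

[1] (i) [eligible_subsidy ∧ case_approved → has_dependent]; (iii) [household_head ∧ resident → notify_finance]; (xi) [has_valid_id ∧ case_approved → over_18]. ⇒ new: has_dependent, notify_finance, over_18.
[2] (ii) [notify_finance ∧ resident → renewal_due]; (xii) [has_dependent → tax_filed]. ⇒ new: renewal_due, tax_filed.
[3] (vii) [tax_filed ∧ over_18 → enrolled_program]. ⇒ new: enrolled_program.
[4] (v) [enrolled_program ∧ renewal_due → means_tested]. ⇒ new: means_tested.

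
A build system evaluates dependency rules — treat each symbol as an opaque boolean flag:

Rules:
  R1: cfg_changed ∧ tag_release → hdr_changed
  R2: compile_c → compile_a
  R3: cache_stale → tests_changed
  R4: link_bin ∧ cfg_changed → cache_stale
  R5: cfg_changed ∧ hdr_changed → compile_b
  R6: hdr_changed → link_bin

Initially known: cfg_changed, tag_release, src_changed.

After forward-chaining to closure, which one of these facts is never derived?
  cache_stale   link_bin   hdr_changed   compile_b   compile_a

compile_a

[1] R1 [cfg_changed ∧ tag_release → hdr_changed]. ⇒ new: hdr_changed.
[2] R5 [cfg_changed ∧ hdr_changed → compile_b]; R6 [hdr_changed → link_bin]. ⇒ new: compile_b, link_bin.
[3] R4 [link_bin ∧ cfg_changed → cache_stale]. ⇒ new: cache_stale.
[4] R3 [cache_stale → tests_changed]. ⇒ new: tests_changed.
Derived: compile_b (round 2), hdr_changed (round 1), link_bin (round 2), cache_stale (round 3). compile_a never appears in any round.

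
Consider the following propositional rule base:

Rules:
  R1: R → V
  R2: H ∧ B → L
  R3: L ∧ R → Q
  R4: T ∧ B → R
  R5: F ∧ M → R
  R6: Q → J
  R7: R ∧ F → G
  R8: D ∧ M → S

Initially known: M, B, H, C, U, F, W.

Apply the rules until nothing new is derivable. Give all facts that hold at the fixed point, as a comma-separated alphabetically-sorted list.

[1] R2 [H ∧ B → L]; R5 [F ∧ M → R]. ⇒ new: L, R.
[2] R1 [R → V]; R3 [L ∧ R → Q]; R7 [R ∧ F → G]. ⇒ new: V, Q, G.
[3] R6 [Q → J]. ⇒ new: J.

B, C, F, G, H, J, L, M, Q, R, U, V, W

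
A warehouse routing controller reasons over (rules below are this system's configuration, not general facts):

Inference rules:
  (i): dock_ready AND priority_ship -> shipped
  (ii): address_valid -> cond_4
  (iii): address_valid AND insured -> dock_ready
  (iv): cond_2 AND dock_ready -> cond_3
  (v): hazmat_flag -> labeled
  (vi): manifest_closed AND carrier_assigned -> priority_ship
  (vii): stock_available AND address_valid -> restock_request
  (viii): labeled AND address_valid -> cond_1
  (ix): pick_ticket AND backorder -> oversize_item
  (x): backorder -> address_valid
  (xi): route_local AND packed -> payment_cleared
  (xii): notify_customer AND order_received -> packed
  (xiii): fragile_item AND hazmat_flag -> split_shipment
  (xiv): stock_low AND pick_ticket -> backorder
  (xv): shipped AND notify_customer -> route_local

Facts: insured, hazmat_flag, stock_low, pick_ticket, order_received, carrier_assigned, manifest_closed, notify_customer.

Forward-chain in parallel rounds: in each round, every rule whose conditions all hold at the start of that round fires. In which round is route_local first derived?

Round 1: (v) [hazmat_flag -> labeled]; (vi) [manifest_closed AND carrier_assigned -> priority_ship]; (xii) [notify_customer AND order_received -> packed]; (xiv) [stock_low AND pick_ticket -> backorder]. Adds labeled, priority_ship, packed, backorder.
Round 2: (ix) [pick_ticket AND backorder -> oversize_item]; (x) [backorder -> address_valid]. Adds oversize_item, address_valid.
Round 3: (ii) [address_valid -> cond_4]; (iii) [address_valid AND insured -> dock_ready]; (viii) [labeled AND address_valid -> cond_1]. Adds cond_4, dock_ready, cond_1.
Round 4: (i) [dock_ready AND priority_ship -> shipped]. Adds shipped.
Round 5: (xv) [shipped AND notify_customer -> route_local]. Adds route_local.
route_local first appears in round 5.

5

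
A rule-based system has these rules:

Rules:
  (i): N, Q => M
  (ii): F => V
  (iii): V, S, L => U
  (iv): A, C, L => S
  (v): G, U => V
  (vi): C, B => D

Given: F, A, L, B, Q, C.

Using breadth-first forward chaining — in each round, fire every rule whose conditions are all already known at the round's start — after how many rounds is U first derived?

2

Round 1: (ii) [F => V]; (iv) [A, C, L => S]; (vi) [C, B => D]. New: V, S, D.
Round 2: (iii) [V, S, L => U]. New: U.
U first appears in round 2.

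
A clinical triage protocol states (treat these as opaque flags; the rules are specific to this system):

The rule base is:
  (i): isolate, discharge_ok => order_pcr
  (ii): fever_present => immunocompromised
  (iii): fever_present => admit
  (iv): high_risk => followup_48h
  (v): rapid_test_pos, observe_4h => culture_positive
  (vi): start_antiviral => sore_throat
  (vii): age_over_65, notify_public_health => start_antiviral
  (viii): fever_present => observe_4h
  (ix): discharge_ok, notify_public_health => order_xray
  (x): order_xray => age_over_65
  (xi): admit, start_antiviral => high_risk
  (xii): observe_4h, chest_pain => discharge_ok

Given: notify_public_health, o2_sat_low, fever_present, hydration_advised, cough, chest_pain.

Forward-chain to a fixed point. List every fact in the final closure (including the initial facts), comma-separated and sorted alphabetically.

admit, age_over_65, chest_pain, cough, discharge_ok, fever_present, followup_48h, high_risk, hydration_advised, immunocompromised, notify_public_health, o2_sat_low, observe_4h, order_xray, sore_throat, start_antiviral

Round 1 fires (ii), (iii), (viii), giving immunocompromised, admit, observe_4h.
Round 2 fires (xii), giving discharge_ok.
Round 3 fires (ix), giving order_xray.
Round 4 fires (x), giving age_over_65.
Round 5 fires (vii), giving start_antiviral.
Round 6 fires (vi), (xi), giving sore_throat, high_risk.
Round 7 fires (iv), giving followup_48h.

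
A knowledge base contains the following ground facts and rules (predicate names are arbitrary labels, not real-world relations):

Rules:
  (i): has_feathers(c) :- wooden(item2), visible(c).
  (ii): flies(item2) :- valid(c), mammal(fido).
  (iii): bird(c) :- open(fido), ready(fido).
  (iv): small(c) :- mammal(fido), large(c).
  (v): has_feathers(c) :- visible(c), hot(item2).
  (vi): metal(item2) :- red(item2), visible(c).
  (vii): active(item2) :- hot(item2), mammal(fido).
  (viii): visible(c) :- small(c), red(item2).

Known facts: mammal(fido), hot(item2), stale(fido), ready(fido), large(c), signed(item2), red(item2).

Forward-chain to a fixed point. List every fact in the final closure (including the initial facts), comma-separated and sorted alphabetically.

Round 1: (iv) [small(c) :- mammal(fido), large(c).]; (vii) [active(item2) :- hot(item2), mammal(fido).]. Adds small(c), active(item2).
Round 2: (viii) [visible(c) :- small(c), red(item2).]. Adds visible(c).
Round 3: (v) [has_feathers(c) :- visible(c), hot(item2).]; (vi) [metal(item2) :- red(item2), visible(c).]. Adds has_feathers(c), metal(item2).

active(item2), has_feathers(c), hot(item2), large(c), mammal(fido), metal(item2), ready(fido), red(item2), signed(item2), small(c), stale(fido), visible(c)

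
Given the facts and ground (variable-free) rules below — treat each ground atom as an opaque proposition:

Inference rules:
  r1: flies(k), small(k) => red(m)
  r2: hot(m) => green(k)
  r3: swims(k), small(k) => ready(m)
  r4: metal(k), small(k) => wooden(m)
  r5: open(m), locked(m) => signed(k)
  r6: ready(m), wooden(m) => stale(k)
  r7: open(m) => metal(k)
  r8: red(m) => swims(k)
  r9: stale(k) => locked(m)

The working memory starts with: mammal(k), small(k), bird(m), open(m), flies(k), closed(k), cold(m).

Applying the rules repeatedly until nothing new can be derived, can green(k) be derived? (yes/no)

no

Round 1 — r1, r7, derive red(m), metal(k).
Round 2 — r4, r8, derive wooden(m), swims(k).
Round 3 — r3, derive ready(m).
Round 4 — r6, derive stale(k).
Round 5 — r9, derive locked(m).
Round 6 — r5, derive signed(k).
Fixed point reached. green(k) is concluded only by r2; r2 needs hot(m) (never derived).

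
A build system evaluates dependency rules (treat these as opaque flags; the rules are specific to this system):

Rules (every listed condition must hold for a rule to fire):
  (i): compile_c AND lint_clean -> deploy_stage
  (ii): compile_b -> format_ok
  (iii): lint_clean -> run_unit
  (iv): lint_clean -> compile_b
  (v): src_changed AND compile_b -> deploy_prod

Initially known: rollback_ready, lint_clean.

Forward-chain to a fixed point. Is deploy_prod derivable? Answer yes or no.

no

[1] (iii) [lint_clean -> run_unit]; (iv) [lint_clean -> compile_b]. ⇒ new: run_unit, compile_b.
[2] (ii) [compile_b -> format_ok]. ⇒ new: format_ok.
Fixed point reached. deploy_prod is concluded only by (v); (v) needs src_changed (never derived).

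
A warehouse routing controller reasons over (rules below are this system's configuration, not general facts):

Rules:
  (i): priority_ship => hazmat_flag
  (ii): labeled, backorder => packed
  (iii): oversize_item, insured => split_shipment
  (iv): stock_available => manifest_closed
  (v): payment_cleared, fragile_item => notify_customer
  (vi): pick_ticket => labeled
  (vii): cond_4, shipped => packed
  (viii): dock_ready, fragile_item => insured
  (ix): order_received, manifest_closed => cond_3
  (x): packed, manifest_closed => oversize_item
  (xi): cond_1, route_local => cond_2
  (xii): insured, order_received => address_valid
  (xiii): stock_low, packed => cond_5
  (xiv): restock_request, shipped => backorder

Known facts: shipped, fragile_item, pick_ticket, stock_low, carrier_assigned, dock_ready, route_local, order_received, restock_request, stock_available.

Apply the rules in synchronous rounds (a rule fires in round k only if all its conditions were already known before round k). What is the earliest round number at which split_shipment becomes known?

4

[1] (iv) [stock_available => manifest_closed]; (vi) [pick_ticket => labeled]; (viii) [dock_ready, fragile_item => insured]; (xiv) [restock_request, shipped => backorder]. ⇒ new: manifest_closed, labeled, insured, backorder.
[2] (ii) [labeled, backorder => packed]; (ix) [order_received, manifest_closed => cond_3]; (xii) [insured, order_received => address_valid]. ⇒ new: packed, cond_3, address_valid.
[3] (x) [packed, manifest_closed => oversize_item]; (xiii) [stock_low, packed => cond_5]. ⇒ new: oversize_item, cond_5.
[4] (iii) [oversize_item, insured => split_shipment]. ⇒ new: split_shipment.
split_shipment first appears in round 4.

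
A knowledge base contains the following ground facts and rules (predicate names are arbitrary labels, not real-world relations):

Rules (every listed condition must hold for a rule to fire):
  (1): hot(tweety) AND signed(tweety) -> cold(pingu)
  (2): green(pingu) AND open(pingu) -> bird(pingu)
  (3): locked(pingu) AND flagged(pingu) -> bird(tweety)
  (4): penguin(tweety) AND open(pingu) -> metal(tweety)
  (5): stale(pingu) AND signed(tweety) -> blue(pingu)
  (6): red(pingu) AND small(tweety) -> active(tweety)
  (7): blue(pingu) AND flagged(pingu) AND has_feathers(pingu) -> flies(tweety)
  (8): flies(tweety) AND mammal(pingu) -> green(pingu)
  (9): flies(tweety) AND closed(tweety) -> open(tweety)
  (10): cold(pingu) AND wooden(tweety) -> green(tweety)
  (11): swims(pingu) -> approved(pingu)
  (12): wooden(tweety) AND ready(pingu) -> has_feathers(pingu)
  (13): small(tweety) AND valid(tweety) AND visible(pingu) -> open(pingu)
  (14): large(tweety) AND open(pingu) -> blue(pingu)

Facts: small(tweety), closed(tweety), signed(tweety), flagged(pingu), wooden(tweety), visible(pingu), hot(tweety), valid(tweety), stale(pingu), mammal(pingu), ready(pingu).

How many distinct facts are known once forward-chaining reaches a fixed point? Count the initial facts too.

20

Round 1: (1) [hot(tweety) AND signed(tweety) -> cold(pingu)]; (5) [stale(pingu) AND signed(tweety) -> blue(pingu)]; (12) [wooden(tweety) AND ready(pingu) -> has_feathers(pingu)]; (13) [small(tweety) AND valid(tweety) AND visible(pingu) -> open(pingu)]. New: cold(pingu), blue(pingu), has_feathers(pingu), open(pingu).
Round 2: (7) [blue(pingu) AND flagged(pingu) AND has_feathers(pingu) -> flies(tweety)]; (10) [cold(pingu) AND wooden(tweety) -> green(tweety)]. New: flies(tweety), green(tweety).
Round 3: (8) [flies(tweety) AND mammal(pingu) -> green(pingu)]; (9) [flies(tweety) AND closed(tweety) -> open(tweety)]. New: green(pingu), open(tweety).
Round 4: (2) [green(pingu) AND open(pingu) -> bird(pingu)]. New: bird(pingu).
Closure: {bird(pingu), blue(pingu), closed(tweety), cold(pingu), flagged(pingu), flies(tweety), green(pingu), green(tweety), has_feathers(pingu), hot(tweety), mammal(pingu), open(pingu), open(tweety), ready(pingu), signed(tweety), small(tweety), stale(pingu), valid(tweety), visible(pingu), wooden(tweety)} — 20 facts.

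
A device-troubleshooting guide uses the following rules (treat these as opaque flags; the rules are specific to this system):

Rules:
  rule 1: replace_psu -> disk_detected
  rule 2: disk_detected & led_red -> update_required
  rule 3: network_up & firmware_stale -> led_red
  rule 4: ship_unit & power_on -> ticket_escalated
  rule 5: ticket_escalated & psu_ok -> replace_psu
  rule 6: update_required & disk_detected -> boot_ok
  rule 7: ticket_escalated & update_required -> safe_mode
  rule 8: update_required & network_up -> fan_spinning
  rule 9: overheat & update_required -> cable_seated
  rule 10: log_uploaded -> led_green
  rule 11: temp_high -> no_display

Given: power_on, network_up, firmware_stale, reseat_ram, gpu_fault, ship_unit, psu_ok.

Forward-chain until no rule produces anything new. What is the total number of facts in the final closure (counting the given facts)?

15

[1] rule 3 [network_up & firmware_stale -> led_red]; rule 4 [ship_unit & power_on -> ticket_escalated]. ⇒ new: led_red, ticket_escalated.
[2] rule 5 [ticket_escalated & psu_ok -> replace_psu]. ⇒ new: replace_psu.
[3] rule 1 [replace_psu -> disk_detected]. ⇒ new: disk_detected.
[4] rule 2 [disk_detected & led_red -> update_required]. ⇒ new: update_required.
[5] rule 6 [update_required & disk_detected -> boot_ok]; rule 7 [ticket_escalated & update_required -> safe_mode]; rule 8 [update_required & network_up -> fan_spinning]. ⇒ new: boot_ok, safe_mode, fan_spinning.
Closure: {boot_ok, disk_detected, fan_spinning, firmware_stale, gpu_fault, led_red, network_up, power_on, psu_ok, replace_psu, reseat_ram, safe_mode, ship_unit, ticket_escalated, update_required} — 15 facts.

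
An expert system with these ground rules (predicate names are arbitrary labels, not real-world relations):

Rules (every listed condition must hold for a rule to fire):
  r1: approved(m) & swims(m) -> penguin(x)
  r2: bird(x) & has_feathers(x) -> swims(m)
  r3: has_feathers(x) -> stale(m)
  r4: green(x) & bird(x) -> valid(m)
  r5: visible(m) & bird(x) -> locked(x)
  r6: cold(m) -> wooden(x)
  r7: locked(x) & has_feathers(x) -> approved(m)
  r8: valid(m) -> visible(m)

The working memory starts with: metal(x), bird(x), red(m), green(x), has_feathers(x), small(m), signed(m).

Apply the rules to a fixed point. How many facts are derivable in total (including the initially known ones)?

Round 1: r2 [bird(x) & has_feathers(x) -> swims(m)]; r3 [has_feathers(x) -> stale(m)]; r4 [green(x) & bird(x) -> valid(m)]. New: swims(m), stale(m), valid(m).
Round 2: r8 [valid(m) -> visible(m)]. New: visible(m).
Round 3: r5 [visible(m) & bird(x) -> locked(x)]. New: locked(x).
Round 4: r7 [locked(x) & has_feathers(x) -> approved(m)]. New: approved(m).
Round 5: r1 [approved(m) & swims(m) -> penguin(x)]. New: penguin(x).
Closure: {approved(m), bird(x), green(x), has_feathers(x), locked(x), metal(x), penguin(x), red(m), signed(m), small(m), stale(m), swims(m), valid(m), visible(m)} — 14 facts.

14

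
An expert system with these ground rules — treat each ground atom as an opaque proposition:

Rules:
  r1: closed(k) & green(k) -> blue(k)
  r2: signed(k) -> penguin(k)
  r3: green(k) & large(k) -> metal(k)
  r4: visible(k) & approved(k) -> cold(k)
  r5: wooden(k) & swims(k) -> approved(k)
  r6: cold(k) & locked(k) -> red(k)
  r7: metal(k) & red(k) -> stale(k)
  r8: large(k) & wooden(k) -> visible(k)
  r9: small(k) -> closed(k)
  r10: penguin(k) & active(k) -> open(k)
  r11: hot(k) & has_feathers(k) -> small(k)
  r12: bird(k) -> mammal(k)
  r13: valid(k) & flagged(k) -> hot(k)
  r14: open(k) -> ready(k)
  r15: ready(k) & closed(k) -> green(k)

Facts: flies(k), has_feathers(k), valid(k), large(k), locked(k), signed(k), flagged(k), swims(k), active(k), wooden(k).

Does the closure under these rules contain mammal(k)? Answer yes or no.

no

Round 1: r2 [signed(k) -> penguin(k)]; r5 [wooden(k) & swims(k) -> approved(k)]; r8 [large(k) & wooden(k) -> visible(k)]; r13 [valid(k) & flagged(k) -> hot(k)]. Adds penguin(k), approved(k), visible(k), hot(k).
Round 2: r4 [visible(k) & approved(k) -> cold(k)]; r10 [penguin(k) & active(k) -> open(k)]; r11 [hot(k) & has_feathers(k) -> small(k)]. Adds cold(k), open(k), small(k).
Round 3: r6 [cold(k) & locked(k) -> red(k)]; r9 [small(k) -> closed(k)]; r14 [open(k) -> ready(k)]. Adds red(k), closed(k), ready(k).
Round 4: r15 [ready(k) & closed(k) -> green(k)]. Adds green(k).
Round 5: r1 [closed(k) & green(k) -> blue(k)]; r3 [green(k) & large(k) -> metal(k)]. Adds blue(k), metal(k).
Round 6: r7 [metal(k) & red(k) -> stale(k)]. Adds stale(k).
Fixed point reached. mammal(k) is concluded only by r12; r12 needs bird(k) (never derived).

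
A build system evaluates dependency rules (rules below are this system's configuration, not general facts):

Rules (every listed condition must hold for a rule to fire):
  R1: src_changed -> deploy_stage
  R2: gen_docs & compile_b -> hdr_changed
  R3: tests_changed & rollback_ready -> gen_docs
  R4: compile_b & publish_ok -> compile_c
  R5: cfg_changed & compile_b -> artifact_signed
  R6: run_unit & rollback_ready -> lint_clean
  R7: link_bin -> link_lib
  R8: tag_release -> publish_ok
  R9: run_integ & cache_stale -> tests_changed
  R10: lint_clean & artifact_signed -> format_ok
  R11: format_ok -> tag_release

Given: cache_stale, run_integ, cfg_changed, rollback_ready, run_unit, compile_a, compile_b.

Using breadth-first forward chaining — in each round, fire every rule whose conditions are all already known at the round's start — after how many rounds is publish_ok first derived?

[1] R5 [cfg_changed & compile_b -> artifact_signed]; R6 [run_unit & rollback_ready -> lint_clean]; R9 [run_integ & cache_stale -> tests_changed]. ⇒ new: artifact_signed, lint_clean, tests_changed.
[2] R3 [tests_changed & rollback_ready -> gen_docs]; R10 [lint_clean & artifact_signed -> format_ok]. ⇒ new: gen_docs, format_ok.
[3] R2 [gen_docs & compile_b -> hdr_changed]; R11 [format_ok -> tag_release]. ⇒ new: hdr_changed, tag_release.
[4] R8 [tag_release -> publish_ok]. ⇒ new: publish_ok.
publish_ok first appears in round 4.

4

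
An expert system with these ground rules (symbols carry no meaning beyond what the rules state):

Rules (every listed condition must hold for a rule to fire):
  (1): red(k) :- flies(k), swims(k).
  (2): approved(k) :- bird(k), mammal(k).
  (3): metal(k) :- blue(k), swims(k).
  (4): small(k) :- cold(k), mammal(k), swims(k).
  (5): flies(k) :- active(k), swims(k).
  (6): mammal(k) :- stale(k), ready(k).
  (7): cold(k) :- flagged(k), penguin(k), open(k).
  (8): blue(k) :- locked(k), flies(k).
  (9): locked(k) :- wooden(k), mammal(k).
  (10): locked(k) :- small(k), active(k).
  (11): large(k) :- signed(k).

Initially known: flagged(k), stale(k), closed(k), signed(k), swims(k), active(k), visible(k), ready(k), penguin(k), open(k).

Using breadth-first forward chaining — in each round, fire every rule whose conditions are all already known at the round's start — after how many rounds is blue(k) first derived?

4

[1] (5) [flies(k) :- active(k), swims(k).]; (6) [mammal(k) :- stale(k), ready(k).]; (7) [cold(k) :- flagged(k), penguin(k), open(k).]; (11) [large(k) :- signed(k).]. ⇒ new: flies(k), mammal(k), cold(k), large(k).
[2] (1) [red(k) :- flies(k), swims(k).]; (4) [small(k) :- cold(k), mammal(k), swims(k).]. ⇒ new: red(k), small(k).
[3] (10) [locked(k) :- small(k), active(k).]. ⇒ new: locked(k).
[4] (8) [blue(k) :- locked(k), flies(k).]. ⇒ new: blue(k).
blue(k) first appears in round 4.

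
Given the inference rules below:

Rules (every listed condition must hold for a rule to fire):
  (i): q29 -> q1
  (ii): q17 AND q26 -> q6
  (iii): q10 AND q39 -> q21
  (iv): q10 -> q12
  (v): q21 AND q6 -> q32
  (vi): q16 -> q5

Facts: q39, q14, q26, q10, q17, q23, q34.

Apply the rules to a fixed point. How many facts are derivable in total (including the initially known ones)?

Round 1 fires (ii), (iii), (iv), giving q6, q21, q12.
Round 2 fires (v), giving q32.
Closure: {q10, q12, q14, q17, q21, q23, q26, q32, q34, q39, q6} — 11 facts.

11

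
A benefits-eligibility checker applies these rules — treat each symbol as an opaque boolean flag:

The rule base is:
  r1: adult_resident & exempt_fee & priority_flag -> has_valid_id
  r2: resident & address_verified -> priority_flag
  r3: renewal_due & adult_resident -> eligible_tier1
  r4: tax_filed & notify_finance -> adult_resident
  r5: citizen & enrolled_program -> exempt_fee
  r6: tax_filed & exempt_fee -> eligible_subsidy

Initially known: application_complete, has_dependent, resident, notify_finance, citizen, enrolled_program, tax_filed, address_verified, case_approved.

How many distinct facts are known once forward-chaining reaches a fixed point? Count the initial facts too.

Round 1 — r2, r4, r5, derive priority_flag, adult_resident, exempt_fee.
Round 2 — r1, r6, derive has_valid_id, eligible_subsidy.
Closure: {address_verified, adult_resident, application_complete, case_approved, citizen, eligible_subsidy, enrolled_program, exempt_fee, has_dependent, has_valid_id, notify_finance, priority_flag, resident, tax_filed} — 14 facts.

14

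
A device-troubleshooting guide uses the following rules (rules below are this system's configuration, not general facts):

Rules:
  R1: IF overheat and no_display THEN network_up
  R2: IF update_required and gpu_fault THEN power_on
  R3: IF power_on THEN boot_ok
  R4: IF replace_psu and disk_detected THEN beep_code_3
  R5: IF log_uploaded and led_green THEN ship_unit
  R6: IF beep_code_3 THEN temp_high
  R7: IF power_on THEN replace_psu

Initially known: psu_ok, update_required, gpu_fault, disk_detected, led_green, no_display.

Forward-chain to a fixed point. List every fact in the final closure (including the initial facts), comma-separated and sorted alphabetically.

beep_code_3, boot_ok, disk_detected, gpu_fault, led_green, no_display, power_on, psu_ok, replace_psu, temp_high, update_required

Round 1 fires R2, giving power_on.
Round 2 fires R3, R7, giving boot_ok, replace_psu.
Round 3 fires R4, giving beep_code_3.
Round 4 fires R6, giving temp_high.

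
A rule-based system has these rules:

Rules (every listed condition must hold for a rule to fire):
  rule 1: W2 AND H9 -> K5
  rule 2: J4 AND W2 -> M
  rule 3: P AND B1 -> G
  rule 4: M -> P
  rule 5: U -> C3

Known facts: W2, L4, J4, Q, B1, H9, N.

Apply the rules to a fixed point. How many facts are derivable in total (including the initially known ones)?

Round 1 — rule 1, rule 2, derive K5, M.
Round 2 — rule 4, derive P.
Round 3 — rule 3, derive G.
Closure: {B1, G, H9, J4, K5, L4, M, N, P, Q, W2} — 11 facts.

11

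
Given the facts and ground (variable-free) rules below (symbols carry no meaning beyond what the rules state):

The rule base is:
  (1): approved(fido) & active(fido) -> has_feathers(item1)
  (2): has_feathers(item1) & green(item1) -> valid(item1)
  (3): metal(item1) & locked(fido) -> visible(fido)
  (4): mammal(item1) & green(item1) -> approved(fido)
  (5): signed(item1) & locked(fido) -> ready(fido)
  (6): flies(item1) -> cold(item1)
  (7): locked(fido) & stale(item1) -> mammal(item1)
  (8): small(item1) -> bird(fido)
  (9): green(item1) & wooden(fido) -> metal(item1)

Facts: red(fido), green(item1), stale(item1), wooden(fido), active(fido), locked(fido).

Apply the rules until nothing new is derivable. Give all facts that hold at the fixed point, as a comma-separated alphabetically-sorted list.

Round 1 — (7), (9), derive mammal(item1), metal(item1).
Round 2 — (3), (4), derive visible(fido), approved(fido).
Round 3 — (1), derive has_feathers(item1).
Round 4 — (2), derive valid(item1).

active(fido), approved(fido), green(item1), has_feathers(item1), locked(fido), mammal(item1), metal(item1), red(fido), stale(item1), valid(item1), visible(fido), wooden(fido)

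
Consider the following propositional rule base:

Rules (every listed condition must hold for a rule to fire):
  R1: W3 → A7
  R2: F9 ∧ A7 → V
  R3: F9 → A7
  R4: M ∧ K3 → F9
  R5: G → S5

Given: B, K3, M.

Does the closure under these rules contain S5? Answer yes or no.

Round 1: R4 [M ∧ K3 → F9]. Adds F9.
Round 2: R3 [F9 → A7]. Adds A7.
Round 3: R2 [F9 ∧ A7 → V]. Adds V.
Fixed point reached. S5 is concluded only by R5; R5 needs G (never derived).

no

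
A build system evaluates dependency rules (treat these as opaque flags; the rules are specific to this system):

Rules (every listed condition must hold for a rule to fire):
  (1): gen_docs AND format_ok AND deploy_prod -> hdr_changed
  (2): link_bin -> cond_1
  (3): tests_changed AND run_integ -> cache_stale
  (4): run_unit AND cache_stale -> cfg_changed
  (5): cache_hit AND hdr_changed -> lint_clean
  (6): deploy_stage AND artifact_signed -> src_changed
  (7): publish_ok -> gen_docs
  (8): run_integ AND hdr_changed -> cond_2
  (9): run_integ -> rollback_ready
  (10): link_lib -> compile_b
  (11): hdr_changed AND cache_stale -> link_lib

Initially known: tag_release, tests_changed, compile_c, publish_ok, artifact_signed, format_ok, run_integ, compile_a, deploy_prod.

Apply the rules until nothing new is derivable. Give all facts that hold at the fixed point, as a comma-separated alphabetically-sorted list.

Round 1: (3) [tests_changed AND run_integ -> cache_stale]; (7) [publish_ok -> gen_docs]; (9) [run_integ -> rollback_ready]. Adds cache_stale, gen_docs, rollback_ready.
Round 2: (1) [gen_docs AND format_ok AND deploy_prod -> hdr_changed]. Adds hdr_changed.
Round 3: (8) [run_integ AND hdr_changed -> cond_2]; (11) [hdr_changed AND cache_stale -> link_lib]. Adds cond_2, link_lib.
Round 4: (10) [link_lib -> compile_b]. Adds compile_b.

artifact_signed, cache_stale, compile_a, compile_b, compile_c, cond_2, deploy_prod, format_ok, gen_docs, hdr_changed, link_lib, publish_ok, rollback_ready, run_integ, tag_release, tests_changed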